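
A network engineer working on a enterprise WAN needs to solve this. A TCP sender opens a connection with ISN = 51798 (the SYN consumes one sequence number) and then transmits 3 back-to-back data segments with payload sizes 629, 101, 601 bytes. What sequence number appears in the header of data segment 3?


The SYN occupies sequence number ISN = 51798, so the first data byte is ISN + 1 = 51799.
SEQ of data segment i = (ISN + 1) + sum of payload sizes of segments 1..i-1.
Segment 1: SEQ = 51799, payload = 629 bytes
Segment 2: SEQ = 52428, payload = 101 bytes
Segment 3: SEQ = 52529, payload = 601 bytes
SEQ of segment 3 = 51799 + 629 + 101 = 52529

52529


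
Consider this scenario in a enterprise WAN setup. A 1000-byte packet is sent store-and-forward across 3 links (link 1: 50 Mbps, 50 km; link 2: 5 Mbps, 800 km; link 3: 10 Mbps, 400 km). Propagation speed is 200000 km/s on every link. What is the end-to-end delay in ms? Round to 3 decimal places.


Packet = 1000 bytes = 8000 bits. Store-and-forward: sum (t_trans + t_prop) per link.
Link 1: t_trans = 8000/(50*10^6) s = 0.1600 ms; t_prop = 50/200000 s = 0.2500 ms; subtotal = 0.4100 ms
Link 2: t_trans = 8000/(5*10^6) s = 1.6000 ms; t_prop = 800/200000 s = 4.0000 ms; subtotal = 5.6000 ms
Link 3: t_trans = 8000/(10*10^6) s = 0.8000 ms; t_prop = 400/200000 s = 2.0000 ms; subtotal = 2.8000 ms
End-to-end = 0.4100 + 5.6000 + 2.8000 = 8.8100 ms -> 8.810 ms (3 dp)

8.810


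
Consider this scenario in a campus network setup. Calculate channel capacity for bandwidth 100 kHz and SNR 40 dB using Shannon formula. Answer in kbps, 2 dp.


Given: B = 100 kHz, SNR = 40 dB
SNR linear = 10^(40/10) = 10000
1 + SNR = 10001
log2(10001) = 13.2878566418
C = 100 * 1000 * 13.2878566418 = 1328785.6642 bps
C = 1328.785664 kbps -> 1328.79 kbps (2 dp)

1328.79


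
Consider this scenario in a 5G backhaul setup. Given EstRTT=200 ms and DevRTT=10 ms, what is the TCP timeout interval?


Given: EstRTT = 200 ms, DevRTT = 10 ms
Timeout = EstRTT + 4 * DevRTT
4 * DevRTT = 4 * 10 = 40
Timeout = 200 + 40 = 240 ms

240


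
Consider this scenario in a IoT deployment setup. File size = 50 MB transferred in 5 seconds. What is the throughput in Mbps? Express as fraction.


Given: file = 50 MB, time = 5 s
File in Mb = 50 * 8 = 400 Mb
Throughput = 400 / 5 Mbps
Throughput = 80 Mbps

80


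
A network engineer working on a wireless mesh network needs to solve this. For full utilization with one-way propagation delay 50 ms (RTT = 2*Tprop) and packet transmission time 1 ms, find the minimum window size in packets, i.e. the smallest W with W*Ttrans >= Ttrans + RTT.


Given: Ttrans = 1 ms, RTT = 100 ms (= 2 * Tprop, Tprop = 50 ms)
Time until first ACK returns = Ttrans + RTT = 1 + 100 = 101 ms
Need W * Ttrans >= Ttrans + RTT  ->  W >= (Ttrans + RTT) / Ttrans
(Ttrans + RTT) / Ttrans = 101 / 1 = 101
W_min = ceil(101) = 101

101


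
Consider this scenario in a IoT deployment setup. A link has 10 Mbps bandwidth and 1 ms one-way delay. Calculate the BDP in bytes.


Given: bandwidth = 10 Mbps, delay = 1 ms
BDP in bits = 10 * 10^6 * 1 / 1000
BDP in bits = 10000
BDP in bytes = 10000 / 8 = 1250

1250


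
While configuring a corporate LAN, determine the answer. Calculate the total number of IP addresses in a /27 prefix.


Given: CIDR prefix /27
Host bits = 32 - 27 = 5
Total addresses = 2^5 = 32

32


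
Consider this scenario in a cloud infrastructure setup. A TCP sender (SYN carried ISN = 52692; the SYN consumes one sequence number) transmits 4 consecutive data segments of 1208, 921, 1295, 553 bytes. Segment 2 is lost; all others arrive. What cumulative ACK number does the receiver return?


SYN uses sequence number 52692; first data byte = ISN + 1 = 52693.
Segment 1: SEQ = 52693, len = 1208 B, covers [52693, 53900]
Segment 2: SEQ = 53901, len = 921 B, covers [53901, 54821] [LOST]
Segment 3: SEQ = 54822, len = 1295 B, covers [54822, 56116]
Segment 4: SEQ = 56117, len = 553 B, covers [56117, 56669]
In-order data received: bytes [52693, 53900] (segments 1..1).
Segment 2 missing -> gap begins at byte 53901; later segments buffered out of order.
Cumulative ACK = next expected in-order byte = 52693 + 1208 = 53901

53901


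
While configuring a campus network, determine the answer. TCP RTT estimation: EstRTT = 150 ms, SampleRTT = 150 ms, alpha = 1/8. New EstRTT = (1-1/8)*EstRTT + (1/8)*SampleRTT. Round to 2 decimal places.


Given: EstRTT = 150 ms, SampleRTT = 150 ms, alpha = 1/8
New EstRTT = (1 - alpha) * EstRTT + alpha * SampleRTT
(7/8) * 150 = 131.25
(1/8) * 150 = 18.75
New EstRTT = 131.25 + 18.75 = 150 ms -> 150.00 ms (2 dp)

150.00


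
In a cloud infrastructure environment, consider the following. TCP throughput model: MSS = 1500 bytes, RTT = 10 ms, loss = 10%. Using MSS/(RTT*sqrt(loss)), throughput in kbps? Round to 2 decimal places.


Given: MSS = 1500 bytes, RTT = 10 ms, loss = 10%
RTT in seconds = 10 / 1000 = 0.01
Loss rate = 10% = 0.1
sqrt(loss) = sqrt(0.1) = 0.316227766017
Throughput (bytes/s) = 1500 / (0.01 * 0.316227766017) = 474341.6490
Throughput (kbps) = 474341.6490 * 8 / 1000 = 3794.733192 -> 3794.73 kbps (2 dp)

3794.73


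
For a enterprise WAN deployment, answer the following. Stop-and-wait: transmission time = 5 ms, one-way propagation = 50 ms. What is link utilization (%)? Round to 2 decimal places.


Given: Ttrans = 5 ms, Tprop = 50 ms
RTT = 2 * Tprop = 2 * 50 = 100 ms
U = Ttrans / (Ttrans + RTT)
U = 5 / (5 + 100)
U = 5 / 105 = 0.047619
U% = 4.76%

4.76


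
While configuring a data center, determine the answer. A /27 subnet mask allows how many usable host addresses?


Given: subnet mask /27
Host bits = 32 - 27 = 5
Total addresses = 2^5 = 32
Usable hosts = 32 - 2 (network + broadcast) = 30

30


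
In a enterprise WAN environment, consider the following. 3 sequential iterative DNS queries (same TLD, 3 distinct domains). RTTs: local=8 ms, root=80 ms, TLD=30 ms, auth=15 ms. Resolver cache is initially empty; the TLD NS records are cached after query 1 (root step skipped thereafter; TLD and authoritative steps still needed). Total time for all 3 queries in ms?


Lookup 1 (cold cache): local + root + TLD + auth = 8 + 80 + 30 + 15 = 133 ms
Lookups 2..3 (TLD NS cached -> skip root; new domain -> still ask TLD and auth): local + TLD + auth = 8 + 30 + 15 = 53 ms each
Remaining 2 lookups: 2 * 53 = 106 ms
Total = 133 + 106 = 239 ms

239


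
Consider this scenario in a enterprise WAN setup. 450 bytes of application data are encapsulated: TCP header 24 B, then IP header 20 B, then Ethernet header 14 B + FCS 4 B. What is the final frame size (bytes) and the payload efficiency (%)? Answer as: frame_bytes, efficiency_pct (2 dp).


TCP segment = 450 + 24 = 474 B
IP packet = 474 + 20 = 494 B
Ethernet frame = 494 + 14 + 4 = 512 B
Efficiency = app / frame = 450 / 512 = 0.878906 = 87.8906% -> 87.89% (2 dp)

512, 87.89


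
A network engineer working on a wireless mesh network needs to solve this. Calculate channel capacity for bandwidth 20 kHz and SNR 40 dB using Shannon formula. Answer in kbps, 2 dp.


Given: B = 20 kHz, SNR = 40 dB
SNR linear = 10^(40/10) = 10000
1 + SNR = 10001
log2(10001) = 13.2878566418
C = 20 * 1000 * 13.2878566418 = 265757.1328 bps
C = 265.757133 kbps -> 265.76 kbps (2 dp)

265.76


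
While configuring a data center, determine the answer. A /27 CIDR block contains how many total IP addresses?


Given: CIDR prefix /27
Host bits = 32 - 27 = 5
Total addresses = 2^5 = 32

32


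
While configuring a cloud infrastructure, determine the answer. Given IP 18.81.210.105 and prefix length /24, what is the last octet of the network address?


Given: IP = 18.81.210.105, prefix = /24
Subnet mask = 255.255.255.0
Last octet of IP: 105
Last octet of mask: 0
Network last octet = 105 AND 0 = 0

0


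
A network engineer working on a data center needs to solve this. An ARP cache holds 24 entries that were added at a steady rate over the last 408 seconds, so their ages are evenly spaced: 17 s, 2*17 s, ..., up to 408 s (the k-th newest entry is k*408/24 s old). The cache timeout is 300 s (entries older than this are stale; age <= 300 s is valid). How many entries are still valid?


Ages are k * 408/24 s for k = 1..24 (spacing = 17.0000 s).
Entry k is valid iff k * 408/24 <= 300 iff k <= 24 * 300 / 408 = 17.6471
n_valid = floor(17.6471) = 17
(n_stale = 24 - 17 = 7)

17


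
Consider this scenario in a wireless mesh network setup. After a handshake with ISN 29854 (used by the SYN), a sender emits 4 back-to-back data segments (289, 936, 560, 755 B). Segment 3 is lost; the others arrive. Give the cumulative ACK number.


SYN uses sequence number 29854; first data byte = ISN + 1 = 29855.
Segment 1: SEQ = 29855, len = 289 B, covers [29855, 30143]
Segment 2: SEQ = 30144, len = 936 B, covers [30144, 31079]
Segment 3: SEQ = 31080, len = 560 B, covers [31080, 31639] [LOST]
Segment 4: SEQ = 31640, len = 755 B, covers [31640, 32394]
In-order data received: bytes [29855, 31079] (segments 1..2).
Segment 3 missing -> gap begins at byte 31080; later segments buffered out of order.
Cumulative ACK = next expected in-order byte = 29855 + 289 + 936 = 31080

31080


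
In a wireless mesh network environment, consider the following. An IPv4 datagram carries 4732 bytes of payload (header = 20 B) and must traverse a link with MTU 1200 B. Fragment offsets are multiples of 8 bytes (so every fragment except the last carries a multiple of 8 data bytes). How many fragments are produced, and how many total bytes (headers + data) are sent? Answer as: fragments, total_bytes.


Max data per non-final fragment = floor((MTU - header)/8)*8 = floor((1200 - 20)/8)*8 = floor(1180/8)*8 = 1176 B
Final fragment needs no 8-byte alignment: it can carry up to MTU - header = 1180 B
Non-final fragments needed = ceil((payload - 1180) / 1176) = ceil(3552/1176) = ceil(3.0204) = 4
Number of fragments = 4 + 1 = 5
Fragment sizes (data): 4 * 1176 B + 28 B (last, 28 <= 1180 OK)
Total bytes sent = payload + n_frags * header = 4732 + 5*20 = 4732 + 100 = 4832 B

5, 4832


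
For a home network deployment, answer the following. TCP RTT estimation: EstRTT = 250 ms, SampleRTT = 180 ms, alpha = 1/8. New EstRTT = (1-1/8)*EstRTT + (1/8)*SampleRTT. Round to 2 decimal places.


Given: EstRTT = 250 ms, SampleRTT = 180 ms, alpha = 1/8
New EstRTT = (1 - alpha) * EstRTT + alpha * SampleRTT
(7/8) * 250 = 218.75
(1/8) * 180 = 22.5
New EstRTT = 218.75 + 22.5 = 241.25 ms -> 241.25 ms (2 dp)

241.25


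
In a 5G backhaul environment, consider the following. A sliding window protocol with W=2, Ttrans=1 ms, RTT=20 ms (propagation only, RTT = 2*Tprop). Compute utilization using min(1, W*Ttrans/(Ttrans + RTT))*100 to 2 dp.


Given: W = 2, Ttrans = 1 ms, RTT = 20 ms (= 2 * Tprop, Tprop = 10 ms)
Cycle time = Ttrans + RTT = 1 + 20 = 21 ms (first packet sent until its ACK returns)
W * Ttrans = 2 * 1 = 2 ms of sending per cycle
W * Ttrans / (Ttrans + RTT) = 2 / 21 = 0.095238
U = min(1, 0.095238) = 0.095238
U% = 9.52%

9.52


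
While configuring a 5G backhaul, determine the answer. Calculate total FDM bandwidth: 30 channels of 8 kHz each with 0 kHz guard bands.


Given: 30 channels, 8 kHz each, guard = 0 kHz
Channel bandwidth = 30 * 8 = 240 kHz
Guard bands = 29 gaps * 0 kHz = 0 kHz
Total = 240 + 0 = 240 kHz

240


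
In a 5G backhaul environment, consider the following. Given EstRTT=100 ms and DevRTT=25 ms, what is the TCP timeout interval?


Given: EstRTT = 100 ms, DevRTT = 25 ms
Timeout = EstRTT + 4 * DevRTT
4 * DevRTT = 4 * 25 = 100
Timeout = 100 + 100 = 200 ms

200


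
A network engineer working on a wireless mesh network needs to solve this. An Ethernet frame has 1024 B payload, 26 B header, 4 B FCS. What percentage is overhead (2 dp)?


Given: payload = 1024 B, header = 26 B, trailer = 4 B
Overhead bytes = header + trailer = 26 + 4 = 30
Total frame = payload + overhead = 1024 + 30 = 1054
Overhead % = 30 / 1054 * 100 = 2.8463% -> 2.85% (2 dp)

2.85


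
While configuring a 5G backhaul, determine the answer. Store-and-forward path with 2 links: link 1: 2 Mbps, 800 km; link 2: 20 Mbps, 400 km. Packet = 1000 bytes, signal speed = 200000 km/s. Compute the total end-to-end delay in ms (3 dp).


Packet = 1000 bytes = 8000 bits. Store-and-forward: sum (t_trans + t_prop) per link.
Link 1: t_trans = 8000/(2*10^6) s = 4.0000 ms; t_prop = 800/200000 s = 4.0000 ms; subtotal = 8.0000 ms
Link 2: t_trans = 8000/(20*10^6) s = 0.4000 ms; t_prop = 400/200000 s = 2.0000 ms; subtotal = 2.4000 ms
End-to-end = 8.0000 + 2.4000 = 10.4000 ms -> 10.400 ms (3 dp)

10.400


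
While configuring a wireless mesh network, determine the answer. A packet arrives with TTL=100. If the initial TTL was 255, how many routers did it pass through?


Given: initial TTL = 255, received TTL = 100
Hops = initial TTL - received TTL
Hops = 255 - 100 = 155

155


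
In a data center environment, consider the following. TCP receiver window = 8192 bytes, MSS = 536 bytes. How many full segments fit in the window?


Given: RWND = 8192 bytes, MSS = 536 bytes
Full segments = floor(RWND / MSS)
Full segments = floor(8192 / 536)
Full segments = floor(15.2836) = 15

15


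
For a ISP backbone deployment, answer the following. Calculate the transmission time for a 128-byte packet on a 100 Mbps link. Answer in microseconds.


Given: packet = 128 bytes, bandwidth = 100 Mbps
Packet in bits = 128 * 8 = 1024 bits
Bandwidth = 100 * 10^6 = 100000000 bps
Time = 1024 / 100000000 seconds
Time in us = 1024 * 10^6 / 100000000 = 10.24

10.24


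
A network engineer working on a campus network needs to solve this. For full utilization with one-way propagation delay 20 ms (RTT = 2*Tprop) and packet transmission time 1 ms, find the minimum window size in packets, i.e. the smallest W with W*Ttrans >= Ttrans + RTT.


Given: Ttrans = 1 ms, RTT = 40 ms (= 2 * Tprop, Tprop = 20 ms)
Time until first ACK returns = Ttrans + RTT = 1 + 40 = 41 ms
Need W * Ttrans >= Ttrans + RTT  ->  W >= (Ttrans + RTT) / Ttrans
(Ttrans + RTT) / Ttrans = 41 / 1 = 41
W_min = ceil(41) = 41

41


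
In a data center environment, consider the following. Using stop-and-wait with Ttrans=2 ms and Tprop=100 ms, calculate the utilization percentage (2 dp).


Given: Ttrans = 2 ms, Tprop = 100 ms
RTT = 2 * Tprop = 2 * 100 = 200 ms
U = Ttrans / (Ttrans + RTT)
U = 2 / (2 + 200)
U = 2 / 202 = 0.009901
U% = 0.99%

0.99


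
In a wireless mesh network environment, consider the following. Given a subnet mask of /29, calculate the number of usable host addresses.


Given: subnet mask /29
Host bits = 32 - 29 = 3
Total addresses = 2^3 = 8
Usable hosts = 8 - 2 (network + broadcast) = 6

6


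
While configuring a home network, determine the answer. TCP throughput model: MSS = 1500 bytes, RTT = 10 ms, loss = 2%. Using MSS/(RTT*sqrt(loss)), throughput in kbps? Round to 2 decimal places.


Given: MSS = 1500 bytes, RTT = 10 ms, loss = 2%
RTT in seconds = 10 / 1000 = 0.01
Loss rate = 2% = 0.02
sqrt(loss) = sqrt(0.02) = 0.141421356237
Throughput (bytes/s) = 1500 / (0.01 * 0.141421356237) = 1060660.1718
Throughput (kbps) = 1060660.1718 * 8 / 1000 = 8485.281374 -> 8485.28 kbps (2 dp)

8485.28


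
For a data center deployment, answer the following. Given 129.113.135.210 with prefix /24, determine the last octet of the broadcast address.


Given: IP = 129.113.135.210, prefix = /24
Host bits = 32 - 24 = 8
Network last octet = 210 AND mask = 0
Host part size = 2^8 - 1 = 255
Broadcast last octet = 0 OR 255 = 255

255


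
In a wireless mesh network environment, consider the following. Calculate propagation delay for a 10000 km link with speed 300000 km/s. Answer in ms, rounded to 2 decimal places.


Given: distance = 10000 km, speed = 300000 km/s
Delay = distance / speed = 10000 / 300000 seconds
Delay in ms = 10000 * 1000 / 300000
Delay = 33.3333 ms
Rounded to 2 dp = 33.33 ms

33.33


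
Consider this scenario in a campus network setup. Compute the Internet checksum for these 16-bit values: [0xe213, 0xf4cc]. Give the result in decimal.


Given words: [0xe213, 0xf4cc]
Step 1: Sum all words
Raw sum = 57875 + 62668 = 120543
Step 2: Fold carry: (55007 + 1) = 55008
One's complement = ~55008 & 0xFFFF = 10527

10527


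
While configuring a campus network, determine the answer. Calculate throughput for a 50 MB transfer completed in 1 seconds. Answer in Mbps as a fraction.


Given: file = 50 MB, time = 1 s
File in Mb = 50 * 8 = 400 Mb
Throughput = 400 / 1 Mbps
Throughput = 400 Mbps

400


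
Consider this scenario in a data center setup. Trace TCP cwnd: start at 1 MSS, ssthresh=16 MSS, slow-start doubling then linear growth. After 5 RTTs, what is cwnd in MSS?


RTT 0: cwnd = 1 MSS (initial)
RTT 1: cwnd = 2 MSS (slow start, doubled)
RTT 2: cwnd = 4 MSS (slow start, doubled)
RTT 3: cwnd = 8 MSS (slow start, doubled)
RTT 4: cwnd = 16 MSS (slow start, doubled)
RTT 5: cwnd = 17 MSS (congestion avoidance, +1)

17


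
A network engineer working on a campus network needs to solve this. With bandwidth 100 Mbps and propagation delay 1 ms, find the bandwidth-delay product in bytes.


Given: bandwidth = 100 Mbps, delay = 1 ms
BDP in bits = 100 * 10^6 * 1 / 1000
BDP in bits = 100000
BDP in bytes = 100000 / 8 = 12500

12500


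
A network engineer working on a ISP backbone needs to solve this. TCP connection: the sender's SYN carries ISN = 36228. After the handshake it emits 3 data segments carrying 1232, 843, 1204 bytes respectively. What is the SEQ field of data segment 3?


The SYN occupies sequence number ISN = 36228, so the first data byte is ISN + 1 = 36229.
SEQ of data segment i = (ISN + 1) + sum of payload sizes of segments 1..i-1.
Segment 1: SEQ = 36229, payload = 1232 bytes
Segment 2: SEQ = 37461, payload = 843 bytes
Segment 3: SEQ = 38304, payload = 1204 bytes
SEQ of segment 3 = 36229 + 1232 + 843 = 38304

38304


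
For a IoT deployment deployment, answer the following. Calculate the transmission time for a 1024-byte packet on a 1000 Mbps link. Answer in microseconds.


Given: packet = 1024 bytes, bandwidth = 1000 Mbps
Packet in bits = 1024 * 8 = 8192 bits
Bandwidth = 1000 * 10^6 = 1000000000 bps
Time = 8192 / 1000000000 seconds
Time in us = 8192 * 10^6 / 1000000000 = 8.192

8.192


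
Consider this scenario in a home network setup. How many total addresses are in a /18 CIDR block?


Given: CIDR prefix /18
Host bits = 32 - 18 = 14
Total addresses = 2^14 = 16384

16384


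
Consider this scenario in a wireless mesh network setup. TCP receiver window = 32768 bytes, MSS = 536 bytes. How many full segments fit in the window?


Given: RWND = 32768 bytes, MSS = 536 bytes
Full segments = floor(RWND / MSS)
Full segments = floor(32768 / 536)
Full segments = floor(61.1343) = 61

61


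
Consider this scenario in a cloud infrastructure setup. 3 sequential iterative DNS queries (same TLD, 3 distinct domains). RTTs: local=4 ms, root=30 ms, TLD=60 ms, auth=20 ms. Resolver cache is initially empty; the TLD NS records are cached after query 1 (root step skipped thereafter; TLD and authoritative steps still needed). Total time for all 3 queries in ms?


Lookup 1 (cold cache): local + root + TLD + auth = 4 + 30 + 60 + 20 = 114 ms
Lookups 2..3 (TLD NS cached -> skip root; new domain -> still ask TLD and auth): local + TLD + auth = 4 + 60 + 20 = 84 ms each
Remaining 2 lookups: 2 * 84 = 168 ms
Total = 114 + 168 = 282 ms

282


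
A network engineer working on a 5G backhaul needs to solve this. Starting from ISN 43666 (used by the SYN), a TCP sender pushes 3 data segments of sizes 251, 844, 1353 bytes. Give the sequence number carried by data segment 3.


The SYN occupies sequence number ISN = 43666, so the first data byte is ISN + 1 = 43667.
SEQ of data segment i = (ISN + 1) + sum of payload sizes of segments 1..i-1.
Segment 1: SEQ = 43667, payload = 251 bytes
Segment 2: SEQ = 43918, payload = 844 bytes
Segment 3: SEQ = 44762, payload = 1353 bytes
SEQ of segment 3 = 43667 + 251 + 844 = 44762

44762


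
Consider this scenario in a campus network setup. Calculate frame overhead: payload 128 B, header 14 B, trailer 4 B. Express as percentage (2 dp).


Given: payload = 128 B, header = 14 B, trailer = 4 B
Overhead bytes = header + trailer = 14 + 4 = 18
Total frame = payload + overhead = 128 + 18 = 146
Overhead % = 18 / 146 * 100 = 12.3288% -> 12.33% (2 dp)

12.33


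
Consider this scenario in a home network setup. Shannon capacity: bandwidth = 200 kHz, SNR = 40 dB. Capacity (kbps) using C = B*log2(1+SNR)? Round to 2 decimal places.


Given: B = 200 kHz, SNR = 40 dB
SNR linear = 10^(40/10) = 10000
1 + SNR = 10001
log2(10001) = 13.2878566418
C = 200 * 1000 * 13.2878566418 = 2657571.3284 bps
C = 2657.571328 kbps -> 2657.57 kbps (2 dp)

2657.57


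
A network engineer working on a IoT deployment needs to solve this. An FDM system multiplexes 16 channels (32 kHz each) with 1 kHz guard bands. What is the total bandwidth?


Given: 16 channels, 32 kHz each, guard = 1 kHz
Channel bandwidth = 16 * 32 = 512 kHz
Guard bands = 15 gaps * 1 kHz = 15 kHz
Total = 512 + 15 = 527 kHz

527


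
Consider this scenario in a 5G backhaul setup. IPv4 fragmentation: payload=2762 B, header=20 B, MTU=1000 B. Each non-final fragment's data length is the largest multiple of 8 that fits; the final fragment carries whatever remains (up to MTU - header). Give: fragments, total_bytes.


Max data per non-final fragment = floor((MTU - header)/8)*8 = floor((1000 - 20)/8)*8 = floor(980/8)*8 = 976 B
Final fragment needs no 8-byte alignment: it can carry up to MTU - header = 980 B
Non-final fragments needed = ceil((payload - 980) / 976) = ceil(1782/976) = ceil(1.8258) = 2
Number of fragments = 2 + 1 = 3
Fragment sizes (data): 2 * 976 B + 810 B (last, 810 <= 980 OK)
Total bytes sent = payload + n_frags * header = 2762 + 3*20 = 2762 + 60 = 2822 B

3, 2822


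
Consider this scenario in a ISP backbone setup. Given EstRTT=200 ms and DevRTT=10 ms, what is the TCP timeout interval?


Given: EstRTT = 200 ms, DevRTT = 10 ms
Timeout = EstRTT + 4 * DevRTT
4 * DevRTT = 4 * 10 = 40
Timeout = 200 + 40 = 240 ms

240


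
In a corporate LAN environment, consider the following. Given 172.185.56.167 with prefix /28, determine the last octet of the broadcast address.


Given: IP = 172.185.56.167, prefix = /28
Host bits = 32 - 28 = 4
Network last octet = 167 AND mask = 160
Host part size = 2^4 - 1 = 15
Broadcast last octet = 160 OR 15 = 175

175


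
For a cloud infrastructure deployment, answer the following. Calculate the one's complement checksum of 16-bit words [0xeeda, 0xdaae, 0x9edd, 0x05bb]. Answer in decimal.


Given words: [0xeeda, 0xdaae, 0x9edd, 0x05bb]
Step 1: Sum all words
Raw sum = 61146 + 55982 + 40669 + 1467 = 159264
Step 2: Fold carry: (28192 + 2) = 28194
One's complement = ~28194 & 0xFFFF = 37341

37341


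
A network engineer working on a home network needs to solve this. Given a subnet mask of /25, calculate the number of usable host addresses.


Given: subnet mask /25
Host bits = 32 - 25 = 7
Total addresses = 2^7 = 128
Usable hosts = 128 - 2 (network + broadcast) = 126

126


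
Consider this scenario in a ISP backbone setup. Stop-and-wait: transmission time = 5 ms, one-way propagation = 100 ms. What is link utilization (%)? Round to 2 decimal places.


Given: Ttrans = 5 ms, Tprop = 100 ms
RTT = 2 * Tprop = 2 * 100 = 200 ms
U = Ttrans / (Ttrans + RTT)
U = 5 / (5 + 200)
U = 5 / 205 = 0.02439
U% = 2.44%

2.44


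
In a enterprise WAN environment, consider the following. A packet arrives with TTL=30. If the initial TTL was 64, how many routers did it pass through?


Given: initial TTL = 64, received TTL = 30
Hops = initial TTL - received TTL
Hops = 64 - 30 = 34

34


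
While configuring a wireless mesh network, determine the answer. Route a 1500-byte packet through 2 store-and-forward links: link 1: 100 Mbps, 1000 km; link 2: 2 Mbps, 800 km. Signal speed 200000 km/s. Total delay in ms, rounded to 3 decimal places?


Packet = 1500 bytes = 12000 bits. Store-and-forward: sum (t_trans + t_prop) per link.
Link 1: t_trans = 12000/(100*10^6) s = 0.1200 ms; t_prop = 1000/200000 s = 5.0000 ms; subtotal = 5.1200 ms
Link 2: t_trans = 12000/(2*10^6) s = 6.0000 ms; t_prop = 800/200000 s = 4.0000 ms; subtotal = 10.0000 ms
End-to-end = 5.1200 + 10.0000 = 15.1200 ms -> 15.120 ms (3 dp)

15.120


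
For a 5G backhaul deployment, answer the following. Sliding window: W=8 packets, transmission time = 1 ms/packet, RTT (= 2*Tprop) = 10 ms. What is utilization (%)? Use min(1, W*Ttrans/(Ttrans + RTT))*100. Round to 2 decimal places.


Given: W = 8, Ttrans = 1 ms, RTT = 10 ms (= 2 * Tprop, Tprop = 5 ms)
Cycle time = Ttrans + RTT = 1 + 10 = 11 ms (first packet sent until its ACK returns)
W * Ttrans = 8 * 1 = 8 ms of sending per cycle
W * Ttrans / (Ttrans + RTT) = 8 / 11 = 0.727273
U = min(1, 0.727273) = 0.727273
U% = 72.73%

72.73


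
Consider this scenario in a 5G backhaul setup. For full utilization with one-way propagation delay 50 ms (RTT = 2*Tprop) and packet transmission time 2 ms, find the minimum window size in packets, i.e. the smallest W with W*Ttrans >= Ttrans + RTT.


Given: Ttrans = 2 ms, RTT = 100 ms (= 2 * Tprop, Tprop = 50 ms)
Time until first ACK returns = Ttrans + RTT = 2 + 100 = 102 ms
Need W * Ttrans >= Ttrans + RTT  ->  W >= (Ttrans + RTT) / Ttrans
(Ttrans + RTT) / Ttrans = 102 / 2 = 51
W_min = ceil(51) = 51

51


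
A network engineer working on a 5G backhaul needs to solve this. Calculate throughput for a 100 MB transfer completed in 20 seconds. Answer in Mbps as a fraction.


Given: file = 100 MB, time = 20 s
File in Mb = 100 * 8 = 800 Mb
Throughput = 800 / 20 Mbps
Throughput = 40 Mbps

40


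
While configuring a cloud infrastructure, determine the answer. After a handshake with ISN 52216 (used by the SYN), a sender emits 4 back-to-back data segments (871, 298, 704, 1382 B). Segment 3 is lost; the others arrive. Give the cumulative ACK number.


SYN uses sequence number 52216; first data byte = ISN + 1 = 52217.
Segment 1: SEQ = 52217, len = 871 B, covers [52217, 53087]
Segment 2: SEQ = 53088, len = 298 B, covers [53088, 53385]
Segment 3: SEQ = 53386, len = 704 B, covers [53386, 54089] [LOST]
Segment 4: SEQ = 54090, len = 1382 B, covers [54090, 55471]
In-order data received: bytes [52217, 53385] (segments 1..2).
Segment 3 missing -> gap begins at byte 53386; later segments buffered out of order.
Cumulative ACK = next expected in-order byte = 52217 + 871 + 298 = 53386

53386


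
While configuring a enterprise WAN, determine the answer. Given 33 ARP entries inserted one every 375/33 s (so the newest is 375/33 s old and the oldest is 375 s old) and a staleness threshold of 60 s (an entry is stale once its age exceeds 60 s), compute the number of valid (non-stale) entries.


Ages are k * 375/33 s for k = 1..33 (spacing = 11.3636 s).
Entry k is valid iff k * 375/33 <= 60 iff k <= 33 * 60 / 375 = 5.2800
n_valid = floor(5.2800) = 5
(n_stale = 33 - 5 = 28)

5


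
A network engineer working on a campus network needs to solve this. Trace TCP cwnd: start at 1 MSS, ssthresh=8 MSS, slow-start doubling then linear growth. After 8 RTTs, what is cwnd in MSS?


RTT 0: cwnd = 1 MSS (initial)
RTT 1: cwnd = 2 MSS (slow start, doubled)
RTT 2: cwnd = 4 MSS (slow start, doubled)
RTT 3: cwnd = 8 MSS (slow start, doubled)
RTT 4: cwnd = 9 MSS (congestion avoidance, +1)
RTT 5: cwnd = 10 MSS (congestion avoidance, +1)
RTT 6: cwnd = 11 MSS (congestion avoidance, +1)
RTT 7: cwnd = 12 MSS (congestion avoidance, +1)
RTT 8: cwnd = 13 MSS (congestion avoidance, +1)

13


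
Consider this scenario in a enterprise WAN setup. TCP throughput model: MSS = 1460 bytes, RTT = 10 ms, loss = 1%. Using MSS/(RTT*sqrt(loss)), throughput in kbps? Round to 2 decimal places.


Given: MSS = 1460 bytes, RTT = 10 ms, loss = 1%
RTT in seconds = 10 / 1000 = 0.01
Loss rate = 1% = 0.01
sqrt(loss) = sqrt(0.01) = 0.1
Throughput (bytes/s) = 1460 / (0.01 * 0.1) = 1460000.0000
Throughput (kbps) = 1460000.0000 * 8 / 1000 = 11680.000000 -> 11680.00 kbps (2 dp)

11680.00


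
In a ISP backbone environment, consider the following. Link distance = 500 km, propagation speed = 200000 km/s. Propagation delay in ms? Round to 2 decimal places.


Given: distance = 500 km, speed = 200000 km/s
Delay = distance / speed = 500 / 200000 seconds
Delay in ms = 500 * 1000 / 200000
Delay = 2.5000 ms
Rounded to 2 dp = 2.50 ms

2.50


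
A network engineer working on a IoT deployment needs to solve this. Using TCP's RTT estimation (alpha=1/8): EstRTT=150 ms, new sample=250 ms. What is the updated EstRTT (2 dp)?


Given: EstRTT = 150 ms, SampleRTT = 250 ms, alpha = 1/8
New EstRTT = (1 - alpha) * EstRTT + alpha * SampleRTT
(7/8) * 150 = 131.25
(1/8) * 250 = 31.25
New EstRTT = 131.25 + 31.25 = 162.5 ms -> 162.50 ms (2 dp)

162.50


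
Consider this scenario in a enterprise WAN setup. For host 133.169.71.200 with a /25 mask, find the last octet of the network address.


Given: IP = 133.169.71.200, prefix = /25
Subnet mask = 255.255.255.128
Last octet of IP: 200
Last octet of mask: 128
Network last octet = 200 AND 128 = 128

128


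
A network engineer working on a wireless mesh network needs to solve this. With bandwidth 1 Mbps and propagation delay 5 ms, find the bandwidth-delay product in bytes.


Given: bandwidth = 1 Mbps, delay = 5 ms
BDP in bits = 1 * 10^6 * 5 / 1000
BDP in bits = 5000
BDP in bytes = 5000 / 8 = 625

625


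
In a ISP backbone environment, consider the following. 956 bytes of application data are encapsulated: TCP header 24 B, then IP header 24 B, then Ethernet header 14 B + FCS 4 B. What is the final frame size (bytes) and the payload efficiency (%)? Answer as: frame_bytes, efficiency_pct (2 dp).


TCP segment = 956 + 24 = 980 B
IP packet = 980 + 24 = 1004 B
Ethernet frame = 1004 + 14 + 4 = 1022 B
Efficiency = app / frame = 956 / 1022 = 0.935421 = 93.5421% -> 93.54% (2 dp)

1022, 93.54


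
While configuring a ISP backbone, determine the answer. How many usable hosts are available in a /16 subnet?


Given: subnet mask /16
Host bits = 32 - 16 = 16
Total addresses = 2^16 = 65536
Usable hosts = 65536 - 2 (network + broadcast) = 65534

65534


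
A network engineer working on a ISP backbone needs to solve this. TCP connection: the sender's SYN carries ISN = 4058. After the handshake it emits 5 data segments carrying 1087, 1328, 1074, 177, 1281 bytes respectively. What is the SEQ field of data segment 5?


The SYN occupies sequence number ISN = 4058, so the first data byte is ISN + 1 = 4059.
SEQ of data segment i = (ISN + 1) + sum of payload sizes of segments 1..i-1.
Segment 1: SEQ = 4059, payload = 1087 bytes
Segment 2: SEQ = 5146, payload = 1328 bytes
Segment 3: SEQ = 6474, payload = 1074 bytes
Segment 4: SEQ = 7548, payload = 177 bytes
Segment 5: SEQ = 7725, payload = 1281 bytes
SEQ of segment 5 = 4059 + 1087 + 1328 + 1074 + 177 = 7725

7725


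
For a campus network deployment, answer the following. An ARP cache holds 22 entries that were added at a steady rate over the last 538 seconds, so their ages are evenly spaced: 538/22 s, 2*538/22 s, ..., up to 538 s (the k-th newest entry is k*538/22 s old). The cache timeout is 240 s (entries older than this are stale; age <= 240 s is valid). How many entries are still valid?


Ages are k * 538/22 s for k = 1..22 (spacing = 24.4545 s).
Entry k is valid iff k * 538/22 <= 240 iff k <= 22 * 240 / 538 = 9.8141
n_valid = floor(9.8141) = 9
(n_stale = 22 - 9 = 13)

9


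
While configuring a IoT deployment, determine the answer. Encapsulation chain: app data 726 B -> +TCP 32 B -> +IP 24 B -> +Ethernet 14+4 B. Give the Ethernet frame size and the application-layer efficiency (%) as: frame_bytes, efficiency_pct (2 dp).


TCP segment = 726 + 32 = 758 B
IP packet = 758 + 24 = 782 B
Ethernet frame = 782 + 14 + 4 = 800 B
Efficiency = app / frame = 726 / 800 = 0.907500 = 90.7500% -> 90.75% (2 dp)

800, 90.75


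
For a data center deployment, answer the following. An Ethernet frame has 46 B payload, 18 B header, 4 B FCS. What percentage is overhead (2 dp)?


Given: payload = 46 B, header = 18 B, trailer = 4 B
Overhead bytes = header + trailer = 18 + 4 = 22
Total frame = payload + overhead = 46 + 22 = 68
Overhead % = 22 / 68 * 100 = 32.3529% -> 32.35% (2 dp)

32.35


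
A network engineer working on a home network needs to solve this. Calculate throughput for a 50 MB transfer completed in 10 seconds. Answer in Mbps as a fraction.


Given: file = 50 MB, time = 10 s
File in Mb = 50 * 8 = 400 Mb
Throughput = 400 / 10 Mbps
Throughput = 40 Mbps

40


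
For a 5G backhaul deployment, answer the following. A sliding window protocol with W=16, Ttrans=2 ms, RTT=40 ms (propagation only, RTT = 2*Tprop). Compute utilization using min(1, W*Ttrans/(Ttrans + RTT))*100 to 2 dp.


Given: W = 16, Ttrans = 2 ms, RTT = 40 ms (= 2 * Tprop, Tprop = 20 ms)
Cycle time = Ttrans + RTT = 2 + 40 = 42 ms (first packet sent until its ACK returns)
W * Ttrans = 16 * 2 = 32 ms of sending per cycle
W * Ttrans / (Ttrans + RTT) = 32 / 42 = 0.761905
U = min(1, 0.761905) = 0.761905
U% = 76.19%

76.19


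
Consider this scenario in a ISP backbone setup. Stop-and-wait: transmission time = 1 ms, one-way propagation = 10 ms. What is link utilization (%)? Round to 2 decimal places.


Given: Ttrans = 1 ms, Tprop = 10 ms
RTT = 2 * Tprop = 2 * 10 = 20 ms
U = Ttrans / (Ttrans + RTT)
U = 1 / (1 + 20)
U = 1 / 21 = 0.047619
U% = 4.76%

4.76


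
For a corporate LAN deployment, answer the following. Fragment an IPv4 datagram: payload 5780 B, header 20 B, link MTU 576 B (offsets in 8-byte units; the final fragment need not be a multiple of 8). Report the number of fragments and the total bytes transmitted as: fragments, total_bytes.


Max data per non-final fragment = floor((MTU - header)/8)*8 = floor((576 - 20)/8)*8 = floor(556/8)*8 = 552 B
Final fragment needs no 8-byte alignment: it can carry up to MTU - header = 556 B
Non-final fragments needed = ceil((payload - 556) / 552) = ceil(5224/552) = ceil(9.4638) = 10
Number of fragments = 10 + 1 = 11
Fragment sizes (data): 10 * 552 B + 260 B (last, 260 <= 556 OK)
Total bytes sent = payload + n_frags * header = 5780 + 11*20 = 5780 + 220 = 6000 B

11, 6000


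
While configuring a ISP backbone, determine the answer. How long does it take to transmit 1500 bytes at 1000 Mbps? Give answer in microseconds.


Given: packet = 1500 bytes, bandwidth = 1000 Mbps
Packet in bits = 1500 * 8 = 12000 bits
Bandwidth = 1000 * 10^6 = 1000000000 bps
Time = 12000 / 1000000000 seconds
Time in us = 12000 * 10^6 / 1000000000 = 12

12


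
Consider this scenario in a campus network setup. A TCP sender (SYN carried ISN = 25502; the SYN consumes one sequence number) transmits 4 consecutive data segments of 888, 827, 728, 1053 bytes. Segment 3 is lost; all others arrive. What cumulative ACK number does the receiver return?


SYN uses sequence number 25502; first data byte = ISN + 1 = 25503.
Segment 1: SEQ = 25503, len = 888 B, covers [25503, 26390]
Segment 2: SEQ = 26391, len = 827 B, covers [26391, 27217]
Segment 3: SEQ = 27218, len = 728 B, covers [27218, 27945] [LOST]
Segment 4: SEQ = 27946, len = 1053 B, covers [27946, 28998]
In-order data received: bytes [25503, 27217] (segments 1..2).
Segment 3 missing -> gap begins at byte 27218; later segments buffered out of order.
Cumulative ACK = next expected in-order byte = 25503 + 888 + 827 = 27218

27218


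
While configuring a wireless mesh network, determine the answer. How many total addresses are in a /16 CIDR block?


Given: CIDR prefix /16
Host bits = 32 - 16 = 16
Total addresses = 2^16 = 65536

65536


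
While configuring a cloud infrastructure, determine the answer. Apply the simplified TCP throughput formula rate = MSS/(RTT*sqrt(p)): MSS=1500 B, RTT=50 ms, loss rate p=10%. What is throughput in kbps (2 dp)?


Given: MSS = 1500 bytes, RTT = 50 ms, loss = 10%
RTT in seconds = 50 / 1000 = 0.05
Loss rate = 10% = 0.1
sqrt(loss) = sqrt(0.1) = 0.316227766017
Throughput (bytes/s) = 1500 / (0.05 * 0.316227766017) = 94868.3298
Throughput (kbps) = 94868.3298 * 8 / 1000 = 758.946638 -> 758.95 kbps (2 dp)

758.95


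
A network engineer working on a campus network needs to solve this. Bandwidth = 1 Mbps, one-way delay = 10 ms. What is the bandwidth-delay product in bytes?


Given: bandwidth = 1 Mbps, delay = 10 ms
BDP in bits = 1 * 10^6 * 10 / 1000
BDP in bits = 10000
BDP in bytes = 10000 / 8 = 1250

1250


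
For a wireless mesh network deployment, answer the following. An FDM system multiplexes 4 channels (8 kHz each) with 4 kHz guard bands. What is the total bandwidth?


Given: 4 channels, 8 kHz each, guard = 4 kHz
Channel bandwidth = 4 * 8 = 32 kHz
Guard bands = 3 gaps * 4 kHz = 12 kHz
Total = 32 + 12 = 44 kHz

44


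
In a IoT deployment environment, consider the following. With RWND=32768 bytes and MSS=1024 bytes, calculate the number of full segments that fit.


Given: RWND = 32768 bytes, MSS = 1024 bytes
Full segments = floor(RWND / MSS)
Full segments = floor(32768 / 1024)
Full segments = floor(32.0) = 32

32


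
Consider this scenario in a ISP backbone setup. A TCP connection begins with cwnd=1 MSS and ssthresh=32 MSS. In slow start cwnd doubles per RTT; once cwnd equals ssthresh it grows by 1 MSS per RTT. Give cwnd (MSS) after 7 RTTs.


RTT 0: cwnd = 1 MSS (initial)
RTT 1: cwnd = 2 MSS (slow start, doubled)
RTT 2: cwnd = 4 MSS (slow start, doubled)
RTT 3: cwnd = 8 MSS (slow start, doubled)
RTT 4: cwnd = 16 MSS (slow start, doubled)
RTT 5: cwnd = 32 MSS (slow start, doubled)
RTT 6: cwnd = 33 MSS (congestion avoidance, +1)
RTT 7: cwnd = 34 MSS (congestion avoidance, +1)

34


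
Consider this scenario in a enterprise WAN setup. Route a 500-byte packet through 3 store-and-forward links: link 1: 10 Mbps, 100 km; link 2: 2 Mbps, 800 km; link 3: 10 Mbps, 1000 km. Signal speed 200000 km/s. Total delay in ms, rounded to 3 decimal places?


Packet = 500 bytes = 4000 bits. Store-and-forward: sum (t_trans + t_prop) per link.
Link 1: t_trans = 4000/(10*10^6) s = 0.4000 ms; t_prop = 100/200000 s = 0.5000 ms; subtotal = 0.9000 ms
Link 2: t_trans = 4000/(2*10^6) s = 2.0000 ms; t_prop = 800/200000 s = 4.0000 ms; subtotal = 6.0000 ms
Link 3: t_trans = 4000/(10*10^6) s = 0.4000 ms; t_prop = 1000/200000 s = 5.0000 ms; subtotal = 5.4000 ms
End-to-end = 0.9000 + 6.0000 + 5.4000 = 12.3000 ms -> 12.300 ms (3 dp)

12.300


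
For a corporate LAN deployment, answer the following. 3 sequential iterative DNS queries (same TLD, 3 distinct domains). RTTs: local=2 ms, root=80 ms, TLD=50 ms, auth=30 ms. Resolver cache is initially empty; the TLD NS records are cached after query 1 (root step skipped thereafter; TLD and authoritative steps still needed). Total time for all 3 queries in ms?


Lookup 1 (cold cache): local + root + TLD + auth = 2 + 80 + 50 + 30 = 162 ms
Lookups 2..3 (TLD NS cached -> skip root; new domain -> still ask TLD and auth): local + TLD + auth = 2 + 50 + 30 = 82 ms each
Remaining 2 lookups: 2 * 82 = 164 ms
Total = 162 + 164 = 326 ms

326


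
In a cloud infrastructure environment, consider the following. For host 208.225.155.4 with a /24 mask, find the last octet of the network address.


Given: IP = 208.225.155.4, prefix = /24
Subnet mask = 255.255.255.0
Last octet of IP: 4
Last octet of mask: 0
Network last octet = 4 AND 0 = 0

0


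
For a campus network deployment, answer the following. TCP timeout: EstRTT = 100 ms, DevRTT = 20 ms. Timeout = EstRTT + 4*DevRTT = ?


Given: EstRTT = 100 ms, DevRTT = 20 ms
Timeout = EstRTT + 4 * DevRTT
4 * DevRTT = 4 * 20 = 80
Timeout = 100 + 80 = 180 ms

180


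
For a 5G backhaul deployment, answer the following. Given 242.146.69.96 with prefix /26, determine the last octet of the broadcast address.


Given: IP = 242.146.69.96, prefix = /26
Host bits = 32 - 26 = 6
Network last octet = 96 AND mask = 64
Host part size = 2^6 - 1 = 63
Broadcast last octet = 64 OR 63 = 127

127


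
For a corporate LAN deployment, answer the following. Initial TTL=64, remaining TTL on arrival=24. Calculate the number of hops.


Given: initial TTL = 64, received TTL = 24
Hops = initial TTL - received TTL
Hops = 64 - 24 = 40

40
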